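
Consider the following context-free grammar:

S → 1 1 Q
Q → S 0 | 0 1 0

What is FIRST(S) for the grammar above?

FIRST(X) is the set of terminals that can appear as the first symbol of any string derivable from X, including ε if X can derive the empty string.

We compute FIRST(S) using the standard algorithm.
FIRST(Q) = {0, 1}
FIRST(S) = {1}
Therefore, FIRST(S) = {1}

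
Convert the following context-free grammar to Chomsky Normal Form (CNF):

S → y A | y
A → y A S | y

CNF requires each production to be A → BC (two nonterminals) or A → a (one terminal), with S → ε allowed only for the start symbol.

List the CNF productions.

TY → y; S → y; A → y; S → TY A; A → TY X0; X0 → A S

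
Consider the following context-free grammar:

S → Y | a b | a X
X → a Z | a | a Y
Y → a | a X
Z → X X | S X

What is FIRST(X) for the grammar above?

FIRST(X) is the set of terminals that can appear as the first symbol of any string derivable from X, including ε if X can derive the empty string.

We compute FIRST(X) using the standard algorithm.
FIRST(S) = {a}
FIRST(X) = {a}
FIRST(Y) = {a}
FIRST(Z) = {a}
Therefore, FIRST(X) = {a}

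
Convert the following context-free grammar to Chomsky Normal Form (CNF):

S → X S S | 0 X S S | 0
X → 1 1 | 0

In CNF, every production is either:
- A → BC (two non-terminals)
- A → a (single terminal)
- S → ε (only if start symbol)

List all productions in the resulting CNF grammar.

T0 → 0; S → 0; T1 → 1; X → 0; S → X X0; X0 → S S; S → T0 X1; X1 → X X2; X2 → S S; X → T1 T1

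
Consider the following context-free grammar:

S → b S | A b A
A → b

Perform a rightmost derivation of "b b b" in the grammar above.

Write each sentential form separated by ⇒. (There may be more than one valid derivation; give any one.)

S ⇒ A b A ⇒ A b b ⇒ b b b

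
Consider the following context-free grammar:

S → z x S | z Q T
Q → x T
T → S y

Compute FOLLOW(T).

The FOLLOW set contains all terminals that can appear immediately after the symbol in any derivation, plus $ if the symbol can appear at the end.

We compute FOLLOW(T) using the standard algorithm.
FOLLOW(S) starts with {$}.
FIRST(Q) = {x}
FIRST(S) = {z}
FIRST(T) = {z}
FOLLOW(Q) = {z}
FOLLOW(S) = {$, y}
FOLLOW(T) = {$, y, z}
Therefore, FOLLOW(T) = {$, y, z}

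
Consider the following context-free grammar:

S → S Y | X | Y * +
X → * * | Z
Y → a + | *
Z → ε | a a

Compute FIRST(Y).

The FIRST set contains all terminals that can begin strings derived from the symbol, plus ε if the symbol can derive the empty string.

We compute FIRST(Y) using the standard algorithm.
FIRST(S) = {*, a, ε}
FIRST(X) = {*, a, ε}
FIRST(Y) = {*, a}
FIRST(Z) = {a, ε}
Therefore, FIRST(Y) = {*, a}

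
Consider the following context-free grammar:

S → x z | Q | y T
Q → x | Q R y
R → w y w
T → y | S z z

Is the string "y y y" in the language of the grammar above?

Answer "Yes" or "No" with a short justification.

No - no valid derivation exists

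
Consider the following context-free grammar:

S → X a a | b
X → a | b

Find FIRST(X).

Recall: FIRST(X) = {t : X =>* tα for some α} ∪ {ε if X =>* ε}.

We compute FIRST(X) using the standard algorithm.
FIRST(S) = {a, b}
FIRST(X) = {a, b}
Therefore, FIRST(X) = {a, b}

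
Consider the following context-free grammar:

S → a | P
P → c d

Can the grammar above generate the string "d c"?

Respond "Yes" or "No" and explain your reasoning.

No - no valid derivation exists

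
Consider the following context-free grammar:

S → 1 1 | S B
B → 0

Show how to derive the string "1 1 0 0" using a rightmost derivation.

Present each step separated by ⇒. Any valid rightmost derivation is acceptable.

S ⇒ S B ⇒ S 0 ⇒ S B 0 ⇒ S 0 0 ⇒ 1 1 0 0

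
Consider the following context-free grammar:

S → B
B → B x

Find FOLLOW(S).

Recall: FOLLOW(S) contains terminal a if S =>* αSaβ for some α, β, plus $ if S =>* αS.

We compute FOLLOW(S) using the standard algorithm.
FOLLOW(S) starts with {$}.
FIRST(B) = {}
FIRST(S) = {}
FOLLOW(B) = {$, x}
FOLLOW(S) = {$}
Therefore, FOLLOW(S) = {$}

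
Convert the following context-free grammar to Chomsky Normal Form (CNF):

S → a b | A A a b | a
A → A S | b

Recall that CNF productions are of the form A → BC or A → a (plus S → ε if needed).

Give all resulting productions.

TA → a; TB → b; S → a; A → b; S → TA TB; S → A X0; X0 → A X1; X1 → TA TB; A → A S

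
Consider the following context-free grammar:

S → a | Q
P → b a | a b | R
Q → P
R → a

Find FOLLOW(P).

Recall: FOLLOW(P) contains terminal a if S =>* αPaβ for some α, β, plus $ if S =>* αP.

We compute FOLLOW(P) using the standard algorithm.
FOLLOW(S) starts with {$}.
FIRST(P) = {a, b}
FIRST(Q) = {a, b}
FIRST(R) = {a}
FIRST(S) = {a, b}
FOLLOW(P) = {$}
FOLLOW(Q) = {$}
FOLLOW(R) = {$}
FOLLOW(S) = {$}
Therefore, FOLLOW(P) = {$}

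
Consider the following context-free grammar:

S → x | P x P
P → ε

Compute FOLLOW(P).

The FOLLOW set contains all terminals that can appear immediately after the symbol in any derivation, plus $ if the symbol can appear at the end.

We compute FOLLOW(P) using the standard algorithm.
FOLLOW(S) starts with {$}.
FIRST(P) = {ε}
FIRST(S) = {x}
FOLLOW(P) = {$, x}
FOLLOW(S) = {$}
Therefore, FOLLOW(P) = {$, x}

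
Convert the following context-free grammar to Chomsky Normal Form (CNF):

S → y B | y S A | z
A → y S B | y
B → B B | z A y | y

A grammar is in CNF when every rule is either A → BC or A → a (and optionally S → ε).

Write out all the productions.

TY → y; S → z; A → y; TZ → z; B → y; S → TY B; S → TY X0; X0 → S A; A → TY X1; X1 → S B; B → B B; B → TZ X2; X2 → A TY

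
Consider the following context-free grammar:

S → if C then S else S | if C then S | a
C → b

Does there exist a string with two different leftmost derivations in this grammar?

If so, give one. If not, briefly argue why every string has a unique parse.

Yes - the string 'if b then if b then a else a' has two distinct leftmost derivations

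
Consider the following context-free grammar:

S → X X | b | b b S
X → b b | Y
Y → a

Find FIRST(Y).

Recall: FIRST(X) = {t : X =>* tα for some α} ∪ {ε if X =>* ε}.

We compute FIRST(Y) using the standard algorithm.
FIRST(S) = {a, b}
FIRST(X) = {a, b}
FIRST(Y) = {a}
Therefore, FIRST(Y) = {a}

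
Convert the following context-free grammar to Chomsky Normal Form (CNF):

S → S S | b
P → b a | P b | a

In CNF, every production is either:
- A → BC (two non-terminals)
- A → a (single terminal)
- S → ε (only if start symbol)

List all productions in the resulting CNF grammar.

S → b; TB → b; TA → a; P → a; S → S S; P → TB TA; P → P TB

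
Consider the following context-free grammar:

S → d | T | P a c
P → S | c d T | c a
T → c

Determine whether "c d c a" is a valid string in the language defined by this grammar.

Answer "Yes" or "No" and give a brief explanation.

No - no valid derivation exists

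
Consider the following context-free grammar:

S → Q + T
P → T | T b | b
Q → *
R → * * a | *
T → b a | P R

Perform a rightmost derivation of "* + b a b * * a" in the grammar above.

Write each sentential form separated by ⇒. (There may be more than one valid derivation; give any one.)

S ⇒ Q + T ⇒ Q + P R ⇒ Q + P * * a ⇒ Q + T b * * a ⇒ Q + b a b * * a ⇒ * + b a b * * a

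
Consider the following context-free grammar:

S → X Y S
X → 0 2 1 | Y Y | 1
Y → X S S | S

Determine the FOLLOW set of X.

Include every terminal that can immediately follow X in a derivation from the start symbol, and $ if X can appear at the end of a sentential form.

We compute FOLLOW(X) using the standard algorithm.
FOLLOW(S) starts with {$}.
FIRST(S) = {0, 1}
FIRST(X) = {0, 1}
FIRST(Y) = {0, 1}
FOLLOW(S) = {$, 0, 1}
FOLLOW(X) = {0, 1}
FOLLOW(Y) = {0, 1}
Therefore, FOLLOW(X) = {0, 1}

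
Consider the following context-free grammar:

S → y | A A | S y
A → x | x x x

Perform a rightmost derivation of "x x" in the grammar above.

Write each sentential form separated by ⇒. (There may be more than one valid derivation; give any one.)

S ⇒ A A ⇒ A x ⇒ x x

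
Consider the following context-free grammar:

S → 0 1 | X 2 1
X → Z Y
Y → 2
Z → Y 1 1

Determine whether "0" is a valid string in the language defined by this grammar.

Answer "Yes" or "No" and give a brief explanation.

No - no valid derivation exists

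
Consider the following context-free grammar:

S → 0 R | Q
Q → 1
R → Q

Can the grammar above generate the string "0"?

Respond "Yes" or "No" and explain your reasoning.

No - no valid derivation exists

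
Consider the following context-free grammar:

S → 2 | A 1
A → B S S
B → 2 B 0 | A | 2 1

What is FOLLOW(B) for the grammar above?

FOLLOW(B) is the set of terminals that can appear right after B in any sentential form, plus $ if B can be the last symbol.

We compute FOLLOW(B) using the standard algorithm.
FOLLOW(S) starts with {$}.
FIRST(A) = {2}
FIRST(B) = {2}
FIRST(S) = {2}
FOLLOW(A) = {0, 1, 2}
FOLLOW(B) = {0, 2}
FOLLOW(S) = {$, 0, 1, 2}
Therefore, FOLLOW(B) = {0, 2}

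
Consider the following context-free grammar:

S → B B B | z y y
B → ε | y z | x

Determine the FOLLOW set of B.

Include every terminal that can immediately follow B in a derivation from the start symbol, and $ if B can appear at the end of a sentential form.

We compute FOLLOW(B) using the standard algorithm.
FOLLOW(S) starts with {$}.
FIRST(B) = {x, y, ε}
FIRST(S) = {x, y, z, ε}
FOLLOW(B) = {$, x, y}
FOLLOW(S) = {$}
Therefore, FOLLOW(B) = {$, x, y}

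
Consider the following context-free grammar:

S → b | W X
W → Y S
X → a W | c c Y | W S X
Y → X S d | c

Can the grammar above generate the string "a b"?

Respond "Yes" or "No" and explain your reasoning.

No - no valid derivation exists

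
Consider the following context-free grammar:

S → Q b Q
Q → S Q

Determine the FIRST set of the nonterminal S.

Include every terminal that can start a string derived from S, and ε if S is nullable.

We compute FIRST(S) using the standard algorithm.
FIRST(Q) = {}
FIRST(S) = {}
Therefore, FIRST(S) = {}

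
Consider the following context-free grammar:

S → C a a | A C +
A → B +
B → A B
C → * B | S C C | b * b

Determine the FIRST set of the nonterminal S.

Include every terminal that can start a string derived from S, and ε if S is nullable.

We compute FIRST(S) using the standard algorithm.
FIRST(A) = {}
FIRST(B) = {}
FIRST(C) = {*, b}
FIRST(S) = {*, b}
Therefore, FIRST(S) = {*, b}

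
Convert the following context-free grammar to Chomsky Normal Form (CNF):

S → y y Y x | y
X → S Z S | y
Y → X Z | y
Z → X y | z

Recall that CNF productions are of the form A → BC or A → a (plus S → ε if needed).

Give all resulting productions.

TY → y; TX → x; S → y; X → y; Y → y; Z → z; S → TY X0; X0 → TY X1; X1 → Y TX; X → S X2; X2 → Z S; Y → X Z; Z → X TY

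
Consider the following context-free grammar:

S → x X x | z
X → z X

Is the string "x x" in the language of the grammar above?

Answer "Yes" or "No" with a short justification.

No - no valid derivation exists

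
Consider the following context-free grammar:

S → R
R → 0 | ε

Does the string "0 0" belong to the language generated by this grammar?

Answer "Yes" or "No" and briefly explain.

No - no valid derivation exists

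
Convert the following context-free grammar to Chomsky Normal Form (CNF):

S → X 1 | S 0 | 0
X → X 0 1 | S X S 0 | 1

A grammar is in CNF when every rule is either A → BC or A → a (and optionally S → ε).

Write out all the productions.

T1 → 1; T0 → 0; S → 0; X → 1; S → X T1; S → S T0; X → X X0; X0 → T0 T1; X → S X1; X1 → X X2; X2 → S T0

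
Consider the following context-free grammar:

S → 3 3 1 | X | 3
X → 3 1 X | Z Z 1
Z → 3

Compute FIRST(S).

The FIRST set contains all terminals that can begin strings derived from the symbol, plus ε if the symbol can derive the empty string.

We compute FIRST(S) using the standard algorithm.
FIRST(S) = {3}
FIRST(X) = {3}
FIRST(Z) = {3}
Therefore, FIRST(S) = {3}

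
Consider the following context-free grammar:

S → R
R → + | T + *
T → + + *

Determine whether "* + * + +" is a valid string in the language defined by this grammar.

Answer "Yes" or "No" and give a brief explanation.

No - no valid derivation exists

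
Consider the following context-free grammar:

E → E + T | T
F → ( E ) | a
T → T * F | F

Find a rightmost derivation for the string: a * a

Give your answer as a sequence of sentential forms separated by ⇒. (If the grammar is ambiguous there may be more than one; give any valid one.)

E ⇒ T ⇒ T * F ⇒ T * a ⇒ F * a ⇒ a * a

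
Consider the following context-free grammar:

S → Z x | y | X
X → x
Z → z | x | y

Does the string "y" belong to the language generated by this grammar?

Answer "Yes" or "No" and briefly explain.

Yes - a valid derivation exists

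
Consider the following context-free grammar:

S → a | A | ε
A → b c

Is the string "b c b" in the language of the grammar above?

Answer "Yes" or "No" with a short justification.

No - no valid derivation exists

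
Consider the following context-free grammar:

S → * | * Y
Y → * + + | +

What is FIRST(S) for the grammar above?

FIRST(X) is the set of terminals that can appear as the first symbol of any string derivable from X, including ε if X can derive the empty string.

We compute FIRST(S) using the standard algorithm.
FIRST(S) = {*}
FIRST(Y) = {*, +}
Therefore, FIRST(S) = {*}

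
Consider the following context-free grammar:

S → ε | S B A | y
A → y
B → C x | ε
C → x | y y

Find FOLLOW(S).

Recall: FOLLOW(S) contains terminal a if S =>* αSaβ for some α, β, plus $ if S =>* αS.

We compute FOLLOW(S) using the standard algorithm.
FOLLOW(S) starts with {$}.
FIRST(A) = {y}
FIRST(B) = {x, y, ε}
FIRST(C) = {x, y}
FIRST(S) = {x, y, ε}
FOLLOW(A) = {$, x, y}
FOLLOW(B) = {y}
FOLLOW(C) = {x}
FOLLOW(S) = {$, x, y}
Therefore, FOLLOW(S) = {$, x, y}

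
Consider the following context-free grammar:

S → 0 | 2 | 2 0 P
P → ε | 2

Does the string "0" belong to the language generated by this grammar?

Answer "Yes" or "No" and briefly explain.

Yes - a valid derivation exists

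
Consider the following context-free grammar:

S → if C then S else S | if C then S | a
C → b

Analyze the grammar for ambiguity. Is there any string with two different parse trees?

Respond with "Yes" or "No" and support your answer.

Yes - the string 'if b then if b then if b then a else a' has two distinct parse trees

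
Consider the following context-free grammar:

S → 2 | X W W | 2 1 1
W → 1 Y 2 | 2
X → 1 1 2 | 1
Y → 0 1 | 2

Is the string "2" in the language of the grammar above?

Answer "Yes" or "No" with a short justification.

Yes - a valid derivation exists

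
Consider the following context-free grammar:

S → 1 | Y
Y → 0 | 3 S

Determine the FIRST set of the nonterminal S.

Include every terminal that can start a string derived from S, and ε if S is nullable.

We compute FIRST(S) using the standard algorithm.
FIRST(S) = {0, 1, 3}
FIRST(Y) = {0, 3}
Therefore, FIRST(S) = {0, 1, 3}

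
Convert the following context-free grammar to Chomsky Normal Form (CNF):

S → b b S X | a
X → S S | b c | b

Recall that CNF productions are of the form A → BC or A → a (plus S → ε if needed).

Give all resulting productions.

TB → b; S → a; TC → c; X → b; S → TB X0; X0 → TB X1; X1 → S X; X → S S; X → TB TC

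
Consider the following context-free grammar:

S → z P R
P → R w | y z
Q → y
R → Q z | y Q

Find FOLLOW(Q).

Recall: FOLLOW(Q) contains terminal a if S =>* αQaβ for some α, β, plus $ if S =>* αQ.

We compute FOLLOW(Q) using the standard algorithm.
FOLLOW(S) starts with {$}.
FIRST(P) = {y}
FIRST(Q) = {y}
FIRST(R) = {y}
FIRST(S) = {z}
FOLLOW(P) = {y}
FOLLOW(Q) = {$, w, z}
FOLLOW(R) = {$, w}
FOLLOW(S) = {$}
Therefore, FOLLOW(Q) = {$, w, z}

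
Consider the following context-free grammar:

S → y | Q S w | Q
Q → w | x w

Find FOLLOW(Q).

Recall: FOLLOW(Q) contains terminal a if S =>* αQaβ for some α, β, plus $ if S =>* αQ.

We compute FOLLOW(Q) using the standard algorithm.
FOLLOW(S) starts with {$}.
FIRST(Q) = {w, x}
FIRST(S) = {w, x, y}
FOLLOW(Q) = {$, w, x, y}
FOLLOW(S) = {$, w}
Therefore, FOLLOW(Q) = {$, w, x, y}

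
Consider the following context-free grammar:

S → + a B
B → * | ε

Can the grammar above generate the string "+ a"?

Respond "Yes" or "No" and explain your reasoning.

Yes - a valid derivation exists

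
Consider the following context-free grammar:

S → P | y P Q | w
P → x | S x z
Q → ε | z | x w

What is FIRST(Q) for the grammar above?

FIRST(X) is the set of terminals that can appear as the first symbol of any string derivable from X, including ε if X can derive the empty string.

We compute FIRST(Q) using the standard algorithm.
FIRST(P) = {w, x, y}
FIRST(Q) = {x, z, ε}
FIRST(S) = {w, x, y}
Therefore, FIRST(Q) = {x, z, ε}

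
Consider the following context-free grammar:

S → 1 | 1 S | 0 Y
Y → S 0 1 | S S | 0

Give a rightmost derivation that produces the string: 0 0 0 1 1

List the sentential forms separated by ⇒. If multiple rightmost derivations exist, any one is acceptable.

S ⇒ 0 Y ⇒ 0 S S ⇒ 0 S 1 S ⇒ 0 S 1 1 ⇒ 0 0 Y 1 1 ⇒ 0 0 0 1 1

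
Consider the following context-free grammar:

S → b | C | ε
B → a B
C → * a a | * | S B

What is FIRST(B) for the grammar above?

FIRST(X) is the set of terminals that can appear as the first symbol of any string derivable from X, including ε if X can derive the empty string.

We compute FIRST(B) using the standard algorithm.
FIRST(B) = {a}
FIRST(C) = {*, a, b}
FIRST(S) = {*, a, b, ε}
Therefore, FIRST(B) = {a}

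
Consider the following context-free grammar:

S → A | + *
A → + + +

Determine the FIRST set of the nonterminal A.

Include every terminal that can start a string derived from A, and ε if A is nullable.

We compute FIRST(A) using the standard algorithm.
FIRST(A) = {+}
FIRST(S) = {+}
Therefore, FIRST(A) = {+}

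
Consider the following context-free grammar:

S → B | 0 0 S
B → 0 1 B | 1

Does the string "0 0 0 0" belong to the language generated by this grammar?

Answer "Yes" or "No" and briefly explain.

No - no valid derivation exists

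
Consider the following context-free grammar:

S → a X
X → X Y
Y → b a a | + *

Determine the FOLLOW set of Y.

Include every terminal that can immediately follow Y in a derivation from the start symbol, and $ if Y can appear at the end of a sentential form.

We compute FOLLOW(Y) using the standard algorithm.
FOLLOW(S) starts with {$}.
FIRST(S) = {a}
FIRST(X) = {}
FIRST(Y) = {+, b}
FOLLOW(S) = {$}
FOLLOW(X) = {$, +, b}
FOLLOW(Y) = {$, +, b}
Therefore, FOLLOW(Y) = {$, +, b}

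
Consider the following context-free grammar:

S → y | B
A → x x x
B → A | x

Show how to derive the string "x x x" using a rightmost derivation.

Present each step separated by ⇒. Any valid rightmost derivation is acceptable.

S ⇒ B ⇒ A ⇒ x x x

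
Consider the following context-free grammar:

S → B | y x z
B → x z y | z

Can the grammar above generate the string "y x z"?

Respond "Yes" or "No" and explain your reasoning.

Yes - a valid derivation exists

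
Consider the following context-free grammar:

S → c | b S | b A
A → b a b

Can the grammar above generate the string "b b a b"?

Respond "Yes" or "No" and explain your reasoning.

Yes - a valid derivation exists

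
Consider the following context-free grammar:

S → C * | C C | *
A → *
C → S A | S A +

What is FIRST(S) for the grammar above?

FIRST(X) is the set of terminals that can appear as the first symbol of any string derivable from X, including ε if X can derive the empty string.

We compute FIRST(S) using the standard algorithm.
FIRST(A) = {*}
FIRST(C) = {*}
FIRST(S) = {*}
Therefore, FIRST(S) = {*}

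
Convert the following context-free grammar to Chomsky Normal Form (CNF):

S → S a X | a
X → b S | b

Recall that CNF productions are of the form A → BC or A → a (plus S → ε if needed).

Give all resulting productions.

TA → a; S → a; TB → b; X → b; S → S X0; X0 → TA X; X → TB S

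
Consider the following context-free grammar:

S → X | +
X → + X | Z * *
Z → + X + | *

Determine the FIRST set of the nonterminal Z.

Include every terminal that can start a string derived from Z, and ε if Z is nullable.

We compute FIRST(Z) using the standard algorithm.
FIRST(S) = {*, +}
FIRST(X) = {*, +}
FIRST(Z) = {*, +}
Therefore, FIRST(Z) = {*, +}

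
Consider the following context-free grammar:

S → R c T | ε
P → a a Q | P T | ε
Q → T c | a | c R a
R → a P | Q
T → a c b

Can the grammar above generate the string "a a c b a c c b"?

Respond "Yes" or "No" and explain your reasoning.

No - no valid derivation exists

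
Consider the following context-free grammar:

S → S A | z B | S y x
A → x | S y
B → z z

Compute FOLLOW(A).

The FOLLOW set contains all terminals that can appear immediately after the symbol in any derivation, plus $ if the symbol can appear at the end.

We compute FOLLOW(A) using the standard algorithm.
FOLLOW(S) starts with {$}.
FIRST(A) = {x, z}
FIRST(B) = {z}
FIRST(S) = {z}
FOLLOW(A) = {$, x, y, z}
FOLLOW(B) = {$, x, y, z}
FOLLOW(S) = {$, x, y, z}
Therefore, FOLLOW(A) = {$, x, y, z}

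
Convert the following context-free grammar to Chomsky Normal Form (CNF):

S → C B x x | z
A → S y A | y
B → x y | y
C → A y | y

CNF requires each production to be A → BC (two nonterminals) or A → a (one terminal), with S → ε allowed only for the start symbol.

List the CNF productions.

TX → x; S → z; TY → y; A → y; B → y; C → y; S → C X0; X0 → B X1; X1 → TX TX; A → S X2; X2 → TY A; B → TX TY; C → A TY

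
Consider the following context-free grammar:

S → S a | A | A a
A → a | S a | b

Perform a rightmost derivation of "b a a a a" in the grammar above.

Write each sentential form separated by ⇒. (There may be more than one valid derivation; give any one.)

S ⇒ S a ⇒ S a a ⇒ S a a a ⇒ A a a a a ⇒ b a a a a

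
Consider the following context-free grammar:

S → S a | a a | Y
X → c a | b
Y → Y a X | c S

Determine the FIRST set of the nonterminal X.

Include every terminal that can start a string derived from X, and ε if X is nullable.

We compute FIRST(X) using the standard algorithm.
FIRST(S) = {a, c}
FIRST(X) = {b, c}
FIRST(Y) = {c}
Therefore, FIRST(X) = {b, c}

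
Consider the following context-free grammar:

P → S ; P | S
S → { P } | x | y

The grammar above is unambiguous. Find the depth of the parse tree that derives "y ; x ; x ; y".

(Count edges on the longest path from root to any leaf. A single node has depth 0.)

5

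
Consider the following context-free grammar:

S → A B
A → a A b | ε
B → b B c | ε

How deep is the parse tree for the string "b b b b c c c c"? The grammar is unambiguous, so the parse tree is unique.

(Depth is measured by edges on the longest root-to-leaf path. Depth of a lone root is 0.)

6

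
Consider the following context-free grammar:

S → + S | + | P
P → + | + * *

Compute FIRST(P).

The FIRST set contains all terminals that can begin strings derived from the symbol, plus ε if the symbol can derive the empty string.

We compute FIRST(P) using the standard algorithm.
FIRST(P) = {+}
FIRST(S) = {+}
Therefore, FIRST(P) = {+}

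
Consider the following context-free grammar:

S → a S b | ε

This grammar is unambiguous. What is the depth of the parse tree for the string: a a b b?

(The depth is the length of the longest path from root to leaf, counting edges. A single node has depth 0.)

3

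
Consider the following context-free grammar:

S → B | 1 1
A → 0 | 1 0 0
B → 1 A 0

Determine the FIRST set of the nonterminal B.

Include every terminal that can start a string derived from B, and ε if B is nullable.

We compute FIRST(B) using the standard algorithm.
FIRST(A) = {0, 1}
FIRST(B) = {1}
FIRST(S) = {1}
Therefore, FIRST(B) = {1}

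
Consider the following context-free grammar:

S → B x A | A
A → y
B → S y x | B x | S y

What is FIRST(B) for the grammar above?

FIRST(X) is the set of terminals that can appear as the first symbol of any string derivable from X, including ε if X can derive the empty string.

We compute FIRST(B) using the standard algorithm.
FIRST(A) = {y}
FIRST(B) = {y}
FIRST(S) = {y}
Therefore, FIRST(B) = {y}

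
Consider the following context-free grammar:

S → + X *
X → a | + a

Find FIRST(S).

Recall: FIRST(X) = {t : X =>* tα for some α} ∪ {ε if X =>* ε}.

We compute FIRST(S) using the standard algorithm.
FIRST(S) = {+}
FIRST(X) = {+, a}
Therefore, FIRST(S) = {+}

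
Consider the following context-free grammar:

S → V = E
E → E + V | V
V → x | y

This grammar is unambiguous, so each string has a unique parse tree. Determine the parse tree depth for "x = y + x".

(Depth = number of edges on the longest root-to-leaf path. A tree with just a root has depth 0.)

4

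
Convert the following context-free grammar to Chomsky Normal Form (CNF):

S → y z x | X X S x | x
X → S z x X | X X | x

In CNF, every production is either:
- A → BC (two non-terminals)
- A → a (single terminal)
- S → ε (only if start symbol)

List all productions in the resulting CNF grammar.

TY → y; TZ → z; TX → x; S → x; X → x; S → TY X0; X0 → TZ TX; S → X X1; X1 → X X2; X2 → S TX; X → S X3; X3 → TZ X4; X4 → TX X; X → X X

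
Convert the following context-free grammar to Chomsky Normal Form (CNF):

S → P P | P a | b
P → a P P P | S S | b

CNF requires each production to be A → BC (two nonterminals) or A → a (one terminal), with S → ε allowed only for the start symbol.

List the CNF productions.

TA → a; S → b; P → b; S → P P; S → P TA; P → TA X0; X0 → P X1; X1 → P P; P → S S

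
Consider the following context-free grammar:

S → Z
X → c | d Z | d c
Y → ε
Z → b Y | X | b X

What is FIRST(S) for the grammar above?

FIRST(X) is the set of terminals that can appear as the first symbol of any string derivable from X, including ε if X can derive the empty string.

We compute FIRST(S) using the standard algorithm.
FIRST(S) = {b, c, d}
FIRST(X) = {c, d}
FIRST(Y) = {ε}
FIRST(Z) = {b, c, d}
Therefore, FIRST(S) = {b, c, d}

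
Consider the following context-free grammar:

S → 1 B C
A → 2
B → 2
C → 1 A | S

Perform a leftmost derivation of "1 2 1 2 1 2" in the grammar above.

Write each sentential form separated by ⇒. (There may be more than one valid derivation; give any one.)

S ⇒ 1 B C ⇒ 1 2 C ⇒ 1 2 S ⇒ 1 2 1 B C ⇒ 1 2 1 2 C ⇒ 1 2 1 2 1 A ⇒ 1 2 1 2 1 2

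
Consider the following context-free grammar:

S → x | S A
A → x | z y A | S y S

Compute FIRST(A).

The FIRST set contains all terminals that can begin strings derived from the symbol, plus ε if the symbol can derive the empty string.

We compute FIRST(A) using the standard algorithm.
FIRST(A) = {x, z}
FIRST(S) = {x}
Therefore, FIRST(A) = {x, z}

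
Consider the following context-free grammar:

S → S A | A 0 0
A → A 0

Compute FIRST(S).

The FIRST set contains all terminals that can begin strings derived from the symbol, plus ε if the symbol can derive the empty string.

We compute FIRST(S) using the standard algorithm.
FIRST(A) = {}
FIRST(S) = {}
Therefore, FIRST(S) = {}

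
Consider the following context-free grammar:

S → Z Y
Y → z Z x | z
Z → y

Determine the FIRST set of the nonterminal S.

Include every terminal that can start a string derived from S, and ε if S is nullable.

We compute FIRST(S) using the standard algorithm.
FIRST(S) = {y}
FIRST(Y) = {z}
FIRST(Z) = {y}
Therefore, FIRST(S) = {y}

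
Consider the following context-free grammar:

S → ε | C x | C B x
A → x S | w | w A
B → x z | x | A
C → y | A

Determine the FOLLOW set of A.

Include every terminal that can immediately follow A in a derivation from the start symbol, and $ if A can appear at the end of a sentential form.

We compute FOLLOW(A) using the standard algorithm.
FOLLOW(S) starts with {$}.
FIRST(A) = {w, x}
FIRST(B) = {w, x}
FIRST(C) = {w, x, y}
FIRST(S) = {w, x, y, ε}
FOLLOW(A) = {w, x}
FOLLOW(B) = {x}
FOLLOW(C) = {w, x}
FOLLOW(S) = {$, w, x}
Therefore, FOLLOW(A) = {w, x}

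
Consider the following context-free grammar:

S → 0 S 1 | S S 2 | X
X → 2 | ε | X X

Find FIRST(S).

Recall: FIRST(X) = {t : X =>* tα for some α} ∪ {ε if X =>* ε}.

We compute FIRST(S) using the standard algorithm.
FIRST(S) = {0, 2, ε}
FIRST(X) = {2, ε}
Therefore, FIRST(S) = {0, 2, ε}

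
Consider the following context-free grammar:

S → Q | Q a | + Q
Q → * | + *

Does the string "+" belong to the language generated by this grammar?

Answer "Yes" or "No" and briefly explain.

No - no valid derivation exists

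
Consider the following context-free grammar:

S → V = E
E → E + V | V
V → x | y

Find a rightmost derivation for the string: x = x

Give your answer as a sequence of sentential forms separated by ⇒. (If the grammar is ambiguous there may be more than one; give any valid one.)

S ⇒ V = E ⇒ V = V ⇒ V = x ⇒ x = x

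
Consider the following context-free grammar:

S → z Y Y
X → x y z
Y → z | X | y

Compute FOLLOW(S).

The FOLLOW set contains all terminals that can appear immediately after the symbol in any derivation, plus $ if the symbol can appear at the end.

We compute FOLLOW(S) using the standard algorithm.
FOLLOW(S) starts with {$}.
FIRST(S) = {z}
FIRST(X) = {x}
FIRST(Y) = {x, y, z}
FOLLOW(S) = {$}
FOLLOW(X) = {$, x, y, z}
FOLLOW(Y) = {$, x, y, z}
Therefore, FOLLOW(S) = {$}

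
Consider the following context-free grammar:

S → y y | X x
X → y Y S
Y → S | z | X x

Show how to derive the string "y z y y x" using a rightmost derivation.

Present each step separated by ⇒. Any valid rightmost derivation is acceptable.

S ⇒ X x ⇒ y Y S x ⇒ y Y y y x ⇒ y z y y x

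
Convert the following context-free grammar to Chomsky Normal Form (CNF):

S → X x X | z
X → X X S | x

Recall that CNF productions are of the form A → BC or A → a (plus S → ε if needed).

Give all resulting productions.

TX → x; S → z; X → x; S → X X0; X0 → TX X; X → X X1; X1 → X S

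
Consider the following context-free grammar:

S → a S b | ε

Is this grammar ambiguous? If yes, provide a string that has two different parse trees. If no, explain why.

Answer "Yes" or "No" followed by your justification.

No - the grammar is unambiguous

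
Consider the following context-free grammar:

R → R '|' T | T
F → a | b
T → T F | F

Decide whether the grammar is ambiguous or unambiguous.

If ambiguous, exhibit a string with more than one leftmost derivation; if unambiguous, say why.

Unambiguous - every string in the language has a unique leftmost derivation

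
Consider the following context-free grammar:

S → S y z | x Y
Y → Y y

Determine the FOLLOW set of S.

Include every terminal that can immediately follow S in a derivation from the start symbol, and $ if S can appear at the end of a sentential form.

We compute FOLLOW(S) using the standard algorithm.
FOLLOW(S) starts with {$}.
FIRST(S) = {x}
FIRST(Y) = {}
FOLLOW(S) = {$, y}
FOLLOW(Y) = {$, y}
Therefore, FOLLOW(S) = {$, y}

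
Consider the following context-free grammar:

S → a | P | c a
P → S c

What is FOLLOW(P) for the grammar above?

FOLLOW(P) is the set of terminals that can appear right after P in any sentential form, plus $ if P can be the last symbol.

We compute FOLLOW(P) using the standard algorithm.
FOLLOW(S) starts with {$}.
FIRST(P) = {a, c}
FIRST(S) = {a, c}
FOLLOW(P) = {$, c}
FOLLOW(S) = {$, c}
Therefore, FOLLOW(P) = {$, c}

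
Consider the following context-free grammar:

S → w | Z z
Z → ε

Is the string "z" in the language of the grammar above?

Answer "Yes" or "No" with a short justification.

Yes - a valid derivation exists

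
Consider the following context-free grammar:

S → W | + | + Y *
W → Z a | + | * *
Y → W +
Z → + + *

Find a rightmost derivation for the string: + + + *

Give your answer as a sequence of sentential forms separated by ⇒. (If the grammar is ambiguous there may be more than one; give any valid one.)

S ⇒ + Y * ⇒ + W + * ⇒ + + + *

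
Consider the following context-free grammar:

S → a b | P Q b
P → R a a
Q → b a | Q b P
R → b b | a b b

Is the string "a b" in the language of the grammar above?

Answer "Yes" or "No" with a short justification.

Yes - a valid derivation exists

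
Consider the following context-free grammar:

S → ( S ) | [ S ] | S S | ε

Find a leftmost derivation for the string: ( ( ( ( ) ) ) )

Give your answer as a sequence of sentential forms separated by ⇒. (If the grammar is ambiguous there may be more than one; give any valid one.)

S ⇒ ( S ) ⇒ ( ( S ) ) ⇒ ( ( ( S ) ) ) ⇒ ( ( ( ( S ) ) ) ) ⇒ ( ( ( ( ) ) ) )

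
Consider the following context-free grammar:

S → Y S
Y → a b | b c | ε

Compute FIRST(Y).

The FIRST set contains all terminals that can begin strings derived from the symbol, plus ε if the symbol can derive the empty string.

We compute FIRST(Y) using the standard algorithm.
FIRST(S) = {a, b}
FIRST(Y) = {a, b, ε}
Therefore, FIRST(Y) = {a, b, ε}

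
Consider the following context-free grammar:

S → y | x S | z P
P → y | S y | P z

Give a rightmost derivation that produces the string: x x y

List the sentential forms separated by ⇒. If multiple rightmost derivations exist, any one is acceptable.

S ⇒ x S ⇒ x x S ⇒ x x y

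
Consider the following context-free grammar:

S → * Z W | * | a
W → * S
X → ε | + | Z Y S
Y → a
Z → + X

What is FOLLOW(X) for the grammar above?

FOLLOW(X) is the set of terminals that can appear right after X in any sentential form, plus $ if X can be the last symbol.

We compute FOLLOW(X) using the standard algorithm.
FOLLOW(S) starts with {$}.
FIRST(S) = {*, a}
FIRST(W) = {*}
FIRST(X) = {+, ε}
FIRST(Y) = {a}
FIRST(Z) = {+}
FOLLOW(S) = {$, *, a}
FOLLOW(W) = {$, *, a}
FOLLOW(X) = {*, a}
FOLLOW(Y) = {*, a}
FOLLOW(Z) = {*, a}
Therefore, FOLLOW(X) = {*, a}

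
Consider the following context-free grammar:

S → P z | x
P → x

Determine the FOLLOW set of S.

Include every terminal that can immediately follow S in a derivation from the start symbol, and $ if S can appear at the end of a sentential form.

We compute FOLLOW(S) using the standard algorithm.
FOLLOW(S) starts with {$}.
FIRST(P) = {x}
FIRST(S) = {x}
FOLLOW(P) = {z}
FOLLOW(S) = {$}
Therefore, FOLLOW(S) = {$}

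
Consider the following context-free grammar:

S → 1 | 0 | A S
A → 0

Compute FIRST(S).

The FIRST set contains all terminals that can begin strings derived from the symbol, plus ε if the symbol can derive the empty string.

We compute FIRST(S) using the standard algorithm.
FIRST(A) = {0}
FIRST(S) = {0, 1}
Therefore, FIRST(S) = {0, 1}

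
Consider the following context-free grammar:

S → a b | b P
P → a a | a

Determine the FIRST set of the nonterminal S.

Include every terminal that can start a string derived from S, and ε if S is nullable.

We compute FIRST(S) using the standard algorithm.
FIRST(P) = {a}
FIRST(S) = {a, b}
Therefore, FIRST(S) = {a, b}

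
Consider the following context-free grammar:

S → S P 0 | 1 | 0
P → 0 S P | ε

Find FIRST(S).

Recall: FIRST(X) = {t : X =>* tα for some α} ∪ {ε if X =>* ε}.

We compute FIRST(S) using the standard algorithm.
FIRST(P) = {0, ε}
FIRST(S) = {0, 1}
Therefore, FIRST(S) = {0, 1}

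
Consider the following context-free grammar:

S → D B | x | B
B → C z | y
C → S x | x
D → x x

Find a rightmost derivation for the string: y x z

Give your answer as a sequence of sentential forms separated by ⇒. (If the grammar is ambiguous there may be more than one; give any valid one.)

S ⇒ B ⇒ C z ⇒ S x z ⇒ B x z ⇒ y x z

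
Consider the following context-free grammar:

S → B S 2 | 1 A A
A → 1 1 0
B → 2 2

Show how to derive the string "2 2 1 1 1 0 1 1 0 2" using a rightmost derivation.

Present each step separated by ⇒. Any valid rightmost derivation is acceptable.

S ⇒ B S 2 ⇒ B 1 A A 2 ⇒ B 1 A 1 1 0 2 ⇒ B 1 1 1 0 1 1 0 2 ⇒ 2 2 1 1 1 0 1 1 0 2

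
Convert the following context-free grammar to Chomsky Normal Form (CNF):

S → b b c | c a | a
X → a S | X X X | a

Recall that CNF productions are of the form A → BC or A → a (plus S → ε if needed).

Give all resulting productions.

TB → b; TC → c; TA → a; S → a; X → a; S → TB X0; X0 → TB TC; S → TC TA; X → TA S; X → X X1; X1 → X X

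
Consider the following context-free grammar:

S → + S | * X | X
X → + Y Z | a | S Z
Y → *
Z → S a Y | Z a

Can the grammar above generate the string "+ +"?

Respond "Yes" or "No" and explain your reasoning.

No - no valid derivation exists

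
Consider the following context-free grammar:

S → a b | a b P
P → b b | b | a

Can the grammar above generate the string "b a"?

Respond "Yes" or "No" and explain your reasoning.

No - no valid derivation exists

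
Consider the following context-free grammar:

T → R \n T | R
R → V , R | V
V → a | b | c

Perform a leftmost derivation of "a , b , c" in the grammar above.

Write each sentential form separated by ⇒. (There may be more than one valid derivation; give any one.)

T ⇒ R ⇒ V , R ⇒ a , R ⇒ a , V , R ⇒ a , b , R ⇒ a , b , V ⇒ a , b , c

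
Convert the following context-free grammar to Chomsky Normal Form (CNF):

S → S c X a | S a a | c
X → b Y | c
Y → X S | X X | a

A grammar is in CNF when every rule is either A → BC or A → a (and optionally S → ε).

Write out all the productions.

TC → c; TA → a; S → c; TB → b; X → c; Y → a; S → S X0; X0 → TC X1; X1 → X TA; S → S X2; X2 → TA TA; X → TB Y; Y → X S; Y → X X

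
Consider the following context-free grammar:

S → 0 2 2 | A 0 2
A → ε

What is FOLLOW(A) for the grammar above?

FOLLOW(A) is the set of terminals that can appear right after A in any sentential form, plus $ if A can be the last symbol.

We compute FOLLOW(A) using the standard algorithm.
FOLLOW(S) starts with {$}.
FIRST(A) = {ε}
FIRST(S) = {0}
FOLLOW(A) = {0}
FOLLOW(S) = {$}
Therefore, FOLLOW(A) = {0}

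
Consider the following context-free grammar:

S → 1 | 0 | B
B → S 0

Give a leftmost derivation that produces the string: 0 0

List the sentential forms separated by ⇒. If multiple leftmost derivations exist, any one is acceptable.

S ⇒ B ⇒ S 0 ⇒ 0 0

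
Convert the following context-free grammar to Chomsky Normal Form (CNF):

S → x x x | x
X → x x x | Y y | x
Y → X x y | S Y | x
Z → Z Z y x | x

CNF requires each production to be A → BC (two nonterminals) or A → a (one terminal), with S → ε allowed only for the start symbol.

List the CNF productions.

TX → x; S → x; TY → y; X → x; Y → x; Z → x; S → TX X0; X0 → TX TX; X → TX X1; X1 → TX TX; X → Y TY; Y → X X2; X2 → TX TY; Y → S Y; Z → Z X3; X3 → Z X4; X4 → TY TX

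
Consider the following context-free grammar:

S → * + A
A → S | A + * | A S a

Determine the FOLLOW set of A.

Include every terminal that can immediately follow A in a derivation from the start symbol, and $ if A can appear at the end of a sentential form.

We compute FOLLOW(A) using the standard algorithm.
FOLLOW(S) starts with {$}.
FIRST(A) = {*}
FIRST(S) = {*}
FOLLOW(A) = {$, *, +, a}
FOLLOW(S) = {$, *, +, a}
Therefore, FOLLOW(A) = {$, *, +, a}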